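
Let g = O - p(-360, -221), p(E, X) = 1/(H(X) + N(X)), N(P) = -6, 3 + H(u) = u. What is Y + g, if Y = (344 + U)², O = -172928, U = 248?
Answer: 40833281/230 ≈ 1.7754e+5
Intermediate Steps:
H(u) = -3 + u
p(E, X) = 1/(-9 + X) (p(E, X) = 1/((-3 + X) - 6) = 1/(-9 + X))
Y = 350464 (Y = (344 + 248)² = 592² = 350464)
g = -39773439/230 (g = -172928 - 1/(-9 - 221) = -172928 - 1/(-230) = -172928 - 1*(-1/230) = -172928 + 1/230 = -39773439/230 ≈ -1.7293e+5)
Y + g = 350464 - 39773439/230 = 40833281/230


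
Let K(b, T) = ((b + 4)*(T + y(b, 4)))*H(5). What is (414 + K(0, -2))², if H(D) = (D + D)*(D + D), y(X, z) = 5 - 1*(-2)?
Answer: 5827396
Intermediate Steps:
y(X, z) = 7 (y(X, z) = 5 + 2 = 7)
H(D) = 4*D² (H(D) = (2*D)*(2*D) = 4*D²)
K(b, T) = 100*(4 + b)*(7 + T) (K(b, T) = ((b + 4)*(T + 7))*(4*5²) = ((4 + b)*(7 + T))*(4*25) = ((4 + b)*(7 + T))*100 = 100*(4 + b)*(7 + T))
(414 + K(0, -2))² = (414 + (2800 + 400*(-2) + 700*0 + 100*(-2)*0))² = (414 + (2800 - 800 + 0 + 0))² = (414 + 2000)² = 2414² = 5827396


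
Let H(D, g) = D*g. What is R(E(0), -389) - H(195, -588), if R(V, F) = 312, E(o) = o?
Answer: 114972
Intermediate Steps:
R(E(0), -389) - H(195, -588) = 312 - 195*(-588) = 312 - 1*(-114660) = 312 + 114660 = 114972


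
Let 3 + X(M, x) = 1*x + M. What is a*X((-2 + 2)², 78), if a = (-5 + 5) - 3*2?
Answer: -450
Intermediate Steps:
X(M, x) = -3 + M + x (X(M, x) = -3 + (1*x + M) = -3 + (x + M) = -3 + (M + x) = -3 + M + x)
a = -6 (a = 0 - 6 = -6)
a*X((-2 + 2)², 78) = -6*(-3 + (-2 + 2)² + 78) = -6*(-3 + 0² + 78) = -6*(-3 + 0 + 78) = -6*75 = -450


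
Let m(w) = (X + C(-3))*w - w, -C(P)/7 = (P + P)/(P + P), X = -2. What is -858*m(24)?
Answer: 205920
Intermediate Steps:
C(P) = -7 (C(P) = -7*(P + P)/(P + P) = -7*2*P/(2*P) = -7*2*P*1/(2*P) = -7*1 = -7)
m(w) = -10*w (m(w) = (-2 - 7)*w - w = -9*w - w = -10*w)
-858*m(24) = -(-8580)*24 = -858*(-240) = 205920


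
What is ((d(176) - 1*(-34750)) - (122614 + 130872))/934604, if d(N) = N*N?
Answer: -46940/233651 ≈ -0.20090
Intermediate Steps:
d(N) = N**2
((d(176) - 1*(-34750)) - (122614 + 130872))/934604 = ((176**2 - 1*(-34750)) - (122614 + 130872))/934604 = ((30976 + 34750) - 1*253486)*(1/934604) = (65726 - 253486)*(1/934604) = -187760*1/934604 = -46940/233651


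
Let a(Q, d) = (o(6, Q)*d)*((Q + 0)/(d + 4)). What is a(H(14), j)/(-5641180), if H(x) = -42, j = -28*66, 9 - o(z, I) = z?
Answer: 14553/650145995 ≈ 2.2384e-5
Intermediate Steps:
o(z, I) = 9 - z
j = -1848
a(Q, d) = 3*Q*d/(4 + d) (a(Q, d) = ((9 - 1*6)*d)*((Q + 0)/(d + 4)) = ((9 - 6)*d)*(Q/(4 + d)) = (3*d)*(Q/(4 + d)) = 3*Q*d/(4 + d))
a(H(14), j)/(-5641180) = (3*(-42)*(-1848)/(4 - 1848))/(-5641180) = (3*(-42)*(-1848)/(-1844))*(-1/5641180) = (3*(-42)*(-1848)*(-1/1844))*(-1/5641180) = -58212/461*(-1/5641180) = 14553/650145995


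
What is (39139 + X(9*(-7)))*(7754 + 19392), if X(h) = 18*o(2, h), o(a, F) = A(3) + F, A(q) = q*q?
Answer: 1036081382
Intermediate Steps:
A(q) = q²
o(a, F) = 9 + F (o(a, F) = 3² + F = 9 + F)
X(h) = 162 + 18*h (X(h) = 18*(9 + h) = 162 + 18*h)
(39139 + X(9*(-7)))*(7754 + 19392) = (39139 + (162 + 18*(9*(-7))))*(7754 + 19392) = (39139 + (162 + 18*(-63)))*27146 = (39139 + (162 - 1134))*27146 = (39139 - 972)*27146 = 38167*27146 = 1036081382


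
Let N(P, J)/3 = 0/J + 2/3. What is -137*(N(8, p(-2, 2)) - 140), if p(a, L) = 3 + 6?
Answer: 18906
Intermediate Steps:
p(a, L) = 9
N(P, J) = 2 (N(P, J) = 3*(0/J + 2/3) = 3*(0 + 2*(1/3)) = 3*(0 + 2/3) = 3*(2/3) = 2)
-137*(N(8, p(-2, 2)) - 140) = -137*(2 - 140) = -137*(-138) = 18906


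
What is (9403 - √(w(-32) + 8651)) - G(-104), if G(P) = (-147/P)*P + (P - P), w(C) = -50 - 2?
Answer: 9550 - √8599 ≈ 9457.3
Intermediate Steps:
w(C) = -52
G(P) = -147 (G(P) = -147 + 0 = -147)
(9403 - √(w(-32) + 8651)) - G(-104) = (9403 - √(-52 + 8651)) - 1*(-147) = (9403 - √8599) + 147 = 9550 - √8599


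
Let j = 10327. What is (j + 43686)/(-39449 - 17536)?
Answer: -54013/56985 ≈ -0.94785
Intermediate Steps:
(j + 43686)/(-39449 - 17536) = (10327 + 43686)/(-39449 - 17536) = 54013/(-56985) = 54013*(-1/56985) = -54013/56985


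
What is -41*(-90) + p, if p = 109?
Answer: 3799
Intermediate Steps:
-41*(-90) + p = -41*(-90) + 109 = 3690 + 109 = 3799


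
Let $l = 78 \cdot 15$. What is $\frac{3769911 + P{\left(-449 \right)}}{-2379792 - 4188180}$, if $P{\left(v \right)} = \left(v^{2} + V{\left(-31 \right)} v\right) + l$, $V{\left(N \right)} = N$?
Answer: $- \frac{1328867}{2189324} \approx -0.60698$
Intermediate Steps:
$l = 1170$
$P{\left(v \right)} = 1170 + v^{2} - 31 v$ ($P{\left(v \right)} = \left(v^{2} - 31 v\right) + 1170 = 1170 + v^{2} - 31 v$)
$\frac{3769911 + P{\left(-449 \right)}}{-2379792 - 4188180} = \frac{3769911 + \left(1170 + \left(-449\right)^{2} - -13919\right)}{-2379792 - 4188180} = \frac{3769911 + \left(1170 + 201601 + 13919\right)}{-6567972} = \left(3769911 + 216690\right) \left(- \frac{1}{6567972}\right) = 3986601 \left(- \frac{1}{6567972}\right) = - \frac{1328867}{2189324}$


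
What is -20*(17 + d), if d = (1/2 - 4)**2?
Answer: -585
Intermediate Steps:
d = 49/4 (d = (1/2 - 4)**2 = (-7/2)**2 = 49/4 ≈ 12.250)
-20*(17 + d) = -20*(17 + 49/4) = -20*117/4 = -585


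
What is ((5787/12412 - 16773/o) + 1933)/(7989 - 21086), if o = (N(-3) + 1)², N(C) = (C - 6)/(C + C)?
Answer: 232791329/4063999100 ≈ 0.057281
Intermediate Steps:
N(C) = (-6 + C)/(2*C) (N(C) = (-6 + C)/((2*C)) = (-6 + C)*(1/(2*C)) = (-6 + C)/(2*C))
o = 25/4 (o = ((½)*(-6 - 3)/(-3) + 1)² = ((½)*(-⅓)*(-9) + 1)² = (3/2 + 1)² = (5/2)² = 25/4 ≈ 6.2500)
((5787/12412 - 16773/o) + 1933)/(7989 - 21086) = ((5787/12412 - 16773/25/4) + 1933)/(7989 - 21086) = ((5787*(1/12412) - 16773*4/25) + 1933)/(-13097) = ((5787/12412 - 67092/25) + 1933)*(-1/13097) = (-832601229/310300 + 1933)*(-1/13097) = -232791329/310300*(-1/13097) = 232791329/4063999100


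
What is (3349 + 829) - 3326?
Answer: 852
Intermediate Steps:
(3349 + 829) - 3326 = 4178 - 3326 = 852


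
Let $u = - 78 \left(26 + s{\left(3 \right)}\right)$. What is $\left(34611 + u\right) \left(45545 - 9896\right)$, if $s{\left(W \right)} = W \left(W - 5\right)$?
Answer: $1178235099$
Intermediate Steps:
$s{\left(W \right)} = W \left(-5 + W\right)$
$u = -1560$ ($u = - 78 \left(26 + 3 \left(-5 + 3\right)\right) = - 78 \left(26 + 3 \left(-2\right)\right) = - 78 \left(26 - 6\right) = \left(-78\right) 20 = -1560$)
$\left(34611 + u\right) \left(45545 - 9896\right) = \left(34611 - 1560\right) \left(45545 - 9896\right) = 33051 \cdot 35649 = 1178235099$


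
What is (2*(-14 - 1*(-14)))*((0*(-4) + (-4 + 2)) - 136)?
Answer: 0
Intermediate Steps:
(2*(-14 - 1*(-14)))*((0*(-4) + (-4 + 2)) - 136) = (2*(-14 + 14))*((0 - 2) - 136) = (2*0)*(-2 - 136) = 0*(-138) = 0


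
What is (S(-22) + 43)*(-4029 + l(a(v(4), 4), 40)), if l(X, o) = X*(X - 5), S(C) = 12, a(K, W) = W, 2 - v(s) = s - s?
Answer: -221815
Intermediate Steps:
v(s) = 2 (v(s) = 2 - (s - s) = 2 - 1*0 = 2 + 0 = 2)
l(X, o) = X*(-5 + X)
(S(-22) + 43)*(-4029 + l(a(v(4), 4), 40)) = (12 + 43)*(-4029 + 4*(-5 + 4)) = 55*(-4029 + 4*(-1)) = 55*(-4029 - 4) = 55*(-4033) = -221815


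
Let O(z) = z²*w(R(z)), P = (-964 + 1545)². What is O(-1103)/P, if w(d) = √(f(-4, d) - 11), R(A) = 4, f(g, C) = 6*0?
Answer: 1216609*I*√11/337561 ≈ 11.954*I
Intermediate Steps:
f(g, C) = 0
P = 337561 (P = 581² = 337561)
w(d) = I*√11 (w(d) = √(0 - 11) = √(-11) = I*√11)
O(z) = I*√11*z² (O(z) = z²*(I*√11) = I*√11*z²)
O(-1103)/P = (I*√11*(-1103)²)/337561 = (I*√11*1216609)*(1/337561) = (1216609*I*√11)*(1/337561) = 1216609*I*√11/337561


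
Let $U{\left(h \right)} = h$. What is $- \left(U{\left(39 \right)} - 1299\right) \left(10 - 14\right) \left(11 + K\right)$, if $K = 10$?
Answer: $-105840$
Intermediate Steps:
$- \left(U{\left(39 \right)} - 1299\right) \left(10 - 14\right) \left(11 + K\right) = - \left(39 - 1299\right) \left(10 - 14\right) \left(11 + 10\right) = - \left(-1260\right) \left(\left(-4\right) 21\right) = - \left(-1260\right) \left(-84\right) = \left(-1\right) 105840 = -105840$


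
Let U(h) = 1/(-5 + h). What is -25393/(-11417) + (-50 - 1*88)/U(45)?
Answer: -62996447/11417 ≈ -5517.8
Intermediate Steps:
-25393/(-11417) + (-50 - 1*88)/U(45) = -25393/(-11417) + (-50 - 1*88)/(1/(-5 + 45)) = -25393*(-1/11417) + (-50 - 88)/(1/40) = 25393/11417 - 138/1/40 = 25393/11417 - 138*40 = 25393/11417 - 5520 = -62996447/11417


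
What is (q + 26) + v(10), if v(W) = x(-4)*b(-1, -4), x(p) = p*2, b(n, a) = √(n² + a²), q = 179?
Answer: 205 - 8*√17 ≈ 172.02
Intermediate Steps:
b(n, a) = √(a² + n²)
x(p) = 2*p
v(W) = -8*√17 (v(W) = (2*(-4))*√((-4)² + (-1)²) = -8*√(16 + 1) = -8*√17)
(q + 26) + v(10) = (179 + 26) - 8*√17 = 205 - 8*√17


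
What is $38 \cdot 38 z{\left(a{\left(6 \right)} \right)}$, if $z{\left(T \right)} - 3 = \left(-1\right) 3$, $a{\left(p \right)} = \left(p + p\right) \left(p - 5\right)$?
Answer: $0$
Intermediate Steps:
$a{\left(p \right)} = 2 p \left(-5 + p\right)$
$z{\left(T \right)} = 0$ ($z{\left(T \right)} = 3 - 3 = 0$)
$38 \cdot 38 z{\left(a{\left(6 \right)} \right)} = 38 \cdot 38 \cdot 0 = 1444 \cdot 0 = 0$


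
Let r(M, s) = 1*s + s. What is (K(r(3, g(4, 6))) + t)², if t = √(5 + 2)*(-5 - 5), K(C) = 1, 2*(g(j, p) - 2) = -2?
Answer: 701 - 20*√7 ≈ 648.08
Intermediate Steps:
g(j, p) = 1 (g(j, p) = 2 + (½)*(-2) = 2 - 1 = 1)
r(M, s) = 2*s (r(M, s) = s + s = 2*s)
t = -10*√7 (t = √7*(-10) = -10*√7 ≈ -26.458)
(K(r(3, g(4, 6))) + t)² = (1 - 10*√7)²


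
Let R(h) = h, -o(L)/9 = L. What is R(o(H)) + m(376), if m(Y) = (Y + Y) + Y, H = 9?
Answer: 1047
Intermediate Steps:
m(Y) = 3*Y (m(Y) = 2*Y + Y = 3*Y)
o(L) = -9*L
R(o(H)) + m(376) = -9*9 + 3*376 = -81 + 1128 = 1047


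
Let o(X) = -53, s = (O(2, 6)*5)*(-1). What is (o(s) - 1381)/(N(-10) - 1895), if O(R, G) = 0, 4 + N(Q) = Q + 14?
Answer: 1434/1895 ≈ 0.75673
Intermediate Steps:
N(Q) = 10 + Q (N(Q) = -4 + (Q + 14) = -4 + (14 + Q) = 10 + Q)
s = 0 (s = (0*5)*(-1) = 0*(-1) = 0)
(o(s) - 1381)/(N(-10) - 1895) = (-53 - 1381)/((10 - 10) - 1895) = -1434/(0 - 1895) = -1434/(-1895) = -1434*(-1/1895) = 1434/1895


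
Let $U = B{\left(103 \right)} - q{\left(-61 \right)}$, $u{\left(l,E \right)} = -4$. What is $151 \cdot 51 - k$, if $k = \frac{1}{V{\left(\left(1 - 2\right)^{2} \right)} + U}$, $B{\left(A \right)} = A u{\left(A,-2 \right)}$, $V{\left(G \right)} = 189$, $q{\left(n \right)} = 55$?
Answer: $\frac{2140879}{278} \approx 7701.0$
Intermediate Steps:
$B{\left(A \right)} = - 4 A$ ($B{\left(A \right)} = A \left(-4\right) = - 4 A$)
$U = -467$ ($U = \left(-4\right) 103 - 55 = -412 - 55 = -467$)
$k = - \frac{1}{278}$ ($k = \frac{1}{189 - 467} = \frac{1}{-278} = - \frac{1}{278} \approx -0.0035971$)
$151 \cdot 51 - k = 151 \cdot 51 - - \frac{1}{278} = 7701 + \frac{1}{278} = \frac{2140879}{278}$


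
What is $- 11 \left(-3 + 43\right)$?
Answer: $-440$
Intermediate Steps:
$- 11 \left(-3 + 43\right) = \left(-11\right) 40 = -440$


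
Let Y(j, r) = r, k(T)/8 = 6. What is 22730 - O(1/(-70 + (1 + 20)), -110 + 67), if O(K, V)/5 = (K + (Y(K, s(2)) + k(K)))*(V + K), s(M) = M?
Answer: 80387190/2401 ≈ 33481.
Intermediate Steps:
k(T) = 48 (k(T) = 8*6 = 48)
O(K, V) = 5*(50 + K)*(K + V) (O(K, V) = 5*((K + (2 + 48))*(V + K)) = 5*((K + 50)*(K + V)) = 5*((50 + K)*(K + V)) = 5*(50 + K)*(K + V))
22730 - O(1/(-70 + (1 + 20)), -110 + 67) = 22730 - (5*(1/(-70 + (1 + 20)))**2 + 250/(-70 + (1 + 20)) + 250*(-110 + 67) + 5*(-110 + 67)/(-70 + (1 + 20))) = 22730 - (5*(1/(-70 + 21))**2 + 250/(-70 + 21) + 250*(-43) + 5*(-43)/(-70 + 21)) = 22730 - (5*(1/(-49))**2 + 250/(-49) - 10750 + 5*(-43)/(-49)) = 22730 - (5*(-1/49)**2 + 250*(-1/49) - 10750 + 5*(-1/49)*(-43)) = 22730 - (5*(1/2401) - 250/49 - 10750 + 215/49) = 22730 - (5/2401 - 250/49 - 10750 + 215/49) = 22730 - 1*(-25812460/2401) = 22730 + 25812460/2401 = 80387190/2401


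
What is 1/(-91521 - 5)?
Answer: -1/91526 ≈ -1.0926e-5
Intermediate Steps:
1/(-91521 - 5) = 1/(-91526) = -1/91526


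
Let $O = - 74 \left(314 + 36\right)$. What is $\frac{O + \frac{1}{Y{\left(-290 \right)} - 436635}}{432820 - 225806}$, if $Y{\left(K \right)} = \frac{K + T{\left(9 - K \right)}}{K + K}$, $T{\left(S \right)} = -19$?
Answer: $- \frac{3279561483740}{26212939804437} \approx -0.12511$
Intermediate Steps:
$Y{\left(K \right)} = \frac{-19 + K}{2 K}$ ($Y{\left(K \right)} = \frac{K - 19}{K + K} = \frac{-19 + K}{2 K}$)
$O = -25900$ ($O = \left(-74\right) 350 = -25900$)
$\frac{O + \frac{1}{Y{\left(-290 \right)} - 436635}}{432820 - 225806} = \frac{-25900 + \frac{1}{\frac{-19 - 290}{2 \left(-290\right)} - 436635}}{432820 - 225806} = \frac{-25900 + \frac{1}{\frac{1}{2} \left(- \frac{1}{290}\right) \left(-309\right) - 436635}}{207014} = \left(-25900 + \frac{1}{\frac{309}{580} - 436635}\right) \frac{1}{207014} = \left(-25900 + \frac{1}{- \frac{253247991}{580}}\right) \frac{1}{207014} = \left(-25900 - \frac{580}{253247991}\right) \frac{1}{207014} = \left(- \frac{6559122967480}{253247991}\right) \frac{1}{207014} = - \frac{3279561483740}{26212939804437}$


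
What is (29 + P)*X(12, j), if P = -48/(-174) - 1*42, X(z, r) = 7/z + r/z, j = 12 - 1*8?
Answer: -1353/116 ≈ -11.664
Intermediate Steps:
j = 4 (j = 12 - 8 = 4)
P = -1210/29 (P = -48*(-1/174) - 42 = 8/29 - 42 = -1210/29 ≈ -41.724)
(29 + P)*X(12, j) = (29 - 1210/29)*((7 + 4)/12) = -123*11/116 = -369/29*11/12 = -1353/116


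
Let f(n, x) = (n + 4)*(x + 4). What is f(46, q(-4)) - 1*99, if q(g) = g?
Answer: -99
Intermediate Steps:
f(n, x) = (4 + n)*(4 + x)
f(46, q(-4)) - 1*99 = (16 + 4*46 + 4*(-4) + 46*(-4)) - 1*99 = (16 + 184 - 16 - 184) - 99 = 0 - 99 = -99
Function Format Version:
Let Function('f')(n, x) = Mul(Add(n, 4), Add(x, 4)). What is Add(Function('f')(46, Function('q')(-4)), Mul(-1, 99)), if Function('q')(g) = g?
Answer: -99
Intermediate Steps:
Function('f')(n, x) = Mul(Add(4, n), Add(4, x))
Add(Function('f')(46, Function('q')(-4)), Mul(-1, 99)) = Add(Add(16, Mul(4, 46), Mul(4, -4), Mul(46, -4)), Mul(-1, 99)) = Add(Add(16, 184, -16, -184), -99) = Add(0, -99) = -99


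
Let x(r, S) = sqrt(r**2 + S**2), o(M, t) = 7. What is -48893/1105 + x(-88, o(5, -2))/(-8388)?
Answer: -3761/85 - sqrt(7793)/8388 ≈ -44.258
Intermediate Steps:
x(r, S) = sqrt(S**2 + r**2)
-48893/1105 + x(-88, o(5, -2))/(-8388) = -48893/1105 + sqrt(7**2 + (-88)**2)/(-8388) = -48893*1/1105 + sqrt(49 + 7744)*(-1/8388) = -3761/85 + sqrt(7793)*(-1/8388) = -3761/85 - sqrt(7793)/8388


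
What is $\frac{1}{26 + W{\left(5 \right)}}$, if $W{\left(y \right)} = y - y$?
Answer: $\frac{1}{26} \approx 0.038462$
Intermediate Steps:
$W{\left(y \right)} = 0$
$\frac{1}{26 + W{\left(5 \right)}} = \frac{1}{26 + 0} = \frac{1}{26}$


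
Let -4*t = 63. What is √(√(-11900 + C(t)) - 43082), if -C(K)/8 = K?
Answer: √(-43082 + 29*I*√14) ≈ 0.2614 + 207.56*I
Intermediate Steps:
t = -63/4 (t = -¼*63 = -63/4 ≈ -15.750)
C(K) = -8*K
√(√(-11900 + C(t)) - 43082) = √(√(-11900 - 8*(-63/4)) - 43082) = √(√(-11900 + 126) - 43082) = √(√(-11774) - 43082) = √(29*I*√14 - 43082) = √(-43082 + 29*I*√14)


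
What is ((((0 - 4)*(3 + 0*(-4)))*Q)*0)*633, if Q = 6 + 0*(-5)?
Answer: 0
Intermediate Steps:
Q = 6 (Q = 6 + 0 = 6)
((((0 - 4)*(3 + 0*(-4)))*Q)*0)*633 = ((((0 - 4)*(3 + 0*(-4)))*6)*0)*633 = ((-4*(3 + 0)*6)*0)*633 = ((-4*3*6)*0)*633 = (-12*6*0)*633 = -72*0*633 = 0*633 = 0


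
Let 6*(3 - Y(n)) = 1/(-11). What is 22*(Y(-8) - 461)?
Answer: -30227/3 ≈ -10076.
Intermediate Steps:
Y(n) = 199/66 (Y(n) = 3 - 1/6/(-11) = 3 - 1/6*(-1/11) = 3 + 1/66 = 199/66)
22*(Y(-8) - 461) = 22*(199/66 - 461) = 22*(-30227/66) = -30227/3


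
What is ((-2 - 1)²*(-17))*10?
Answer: -1530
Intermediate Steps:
((-2 - 1)²*(-17))*10 = ((-3)²*(-17))*10 = (9*(-17))*10 = -153*10 = -1530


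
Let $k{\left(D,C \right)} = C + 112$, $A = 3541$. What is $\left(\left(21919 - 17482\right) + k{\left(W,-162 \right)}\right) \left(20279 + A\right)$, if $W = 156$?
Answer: $104498340$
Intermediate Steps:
$k{\left(D,C \right)} = 112 + C$
$\left(\left(21919 - 17482\right) + k{\left(W,-162 \right)}\right) \left(20279 + A\right) = \left(\left(21919 - 17482\right) + \left(112 - 162\right)\right) \left(20279 + 3541\right) = \left(4437 - 50\right) 23820 = 4387 \cdot 23820 = 104498340$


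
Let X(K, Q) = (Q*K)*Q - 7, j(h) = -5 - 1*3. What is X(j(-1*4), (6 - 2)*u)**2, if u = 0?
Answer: 49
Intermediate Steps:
j(h) = -8 (j(h) = -5 - 3 = -8)
X(K, Q) = -7 + K*Q**2 (X(K, Q) = (K*Q)*Q - 7 = K*Q**2 - 7 = -7 + K*Q**2)
X(j(-1*4), (6 - 2)*u)**2 = (-7 - 8*((6 - 2)*0)**2)**2 = (-7 - 8*(4*0)**2)**2 = (-7 - 8*0**2)**2 = (-7 - 8*0)**2 = (-7 + 0)**2 = (-7)**2 = 49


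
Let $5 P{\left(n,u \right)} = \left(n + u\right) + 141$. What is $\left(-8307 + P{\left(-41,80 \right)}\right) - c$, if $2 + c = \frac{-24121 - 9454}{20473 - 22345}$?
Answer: $- \frac{15513143}{1872} \approx -8286.9$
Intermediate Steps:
$P{\left(n,u \right)} = \frac{141}{5} + \frac{n}{5} + \frac{u}{5}$ ($P{\left(n,u \right)} = \frac{\left(n + u\right) + 141}{5} = \frac{141 + n + u}{5} = \frac{141}{5} + \frac{n}{5} + \frac{u}{5}$)
$c = \frac{29831}{1872}$ ($c = -2 + \frac{-24121 - 9454}{20473 - 22345} = -2 - \frac{33575}{-1872} = -2 - - \frac{33575}{1872} = -2 + \frac{33575}{1872} = \frac{29831}{1872} \approx 15.935$)
$\left(-8307 + P{\left(-41,80 \right)}\right) - c = \left(-8307 + \left(\frac{141}{5} + \frac{1}{5} \left(-41\right) + \frac{1}{5} \cdot 80\right)\right) - \frac{29831}{1872} = \left(-8307 + \left(\frac{141}{5} - \frac{41}{5} + 16\right)\right) - \frac{29831}{1872} = \left(-8307 + 36\right) - \frac{29831}{1872} = -8271 - \frac{29831}{1872} = - \frac{15513143}{1872}$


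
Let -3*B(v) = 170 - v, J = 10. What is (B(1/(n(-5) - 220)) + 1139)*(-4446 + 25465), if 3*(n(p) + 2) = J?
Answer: 44771079551/1968 ≈ 2.2750e+7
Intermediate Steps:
n(p) = 4/3 (n(p) = -2 + (1/3)*10 = -2 + 10/3 = 4/3)
B(v) = -170/3 + v/3 (B(v) = -(170 - v)/3 = -170/3 + v/3)
(B(1/(n(-5) - 220)) + 1139)*(-4446 + 25465) = ((-170/3 + 1/(3*(4/3 - 220))) + 1139)*(-4446 + 25465) = ((-170/3 + 1/(3*(-656/3))) + 1139)*21019 = ((-170/3 + (1/3)*(-3/656)) + 1139)*21019 = ((-170/3 - 1/656) + 1139)*21019 = (-111523/1968 + 1139)*21019 = (2130029/1968)*21019 = 44771079551/1968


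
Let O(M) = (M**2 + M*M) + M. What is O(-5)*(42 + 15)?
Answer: 2565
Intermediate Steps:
O(M) = M + 2*M**2 (O(M) = (M**2 + M**2) + M = 2*M**2 + M = M + 2*M**2)
O(-5)*(42 + 15) = (-5*(1 + 2*(-5)))*(42 + 15) = -5*(1 - 10)*57 = -5*(-9)*57 = 45*57 = 2565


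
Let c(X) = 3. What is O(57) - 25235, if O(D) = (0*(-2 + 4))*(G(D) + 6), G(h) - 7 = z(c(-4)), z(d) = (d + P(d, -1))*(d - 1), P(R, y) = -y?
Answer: -25235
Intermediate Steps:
z(d) = (1 + d)*(-1 + d) (z(d) = (d - 1*(-1))*(d - 1) = (d + 1)*(-1 + d) = (1 + d)*(-1 + d))
G(h) = 15 (G(h) = 7 + (-1 + 3**2) = 7 + (-1 + 9) = 7 + 8 = 15)
O(D) = 0 (O(D) = (0*(-2 + 4))*(15 + 6) = (0*2)*21 = 0*21 = 0)
O(57) - 25235 = 0 - 25235 = -25235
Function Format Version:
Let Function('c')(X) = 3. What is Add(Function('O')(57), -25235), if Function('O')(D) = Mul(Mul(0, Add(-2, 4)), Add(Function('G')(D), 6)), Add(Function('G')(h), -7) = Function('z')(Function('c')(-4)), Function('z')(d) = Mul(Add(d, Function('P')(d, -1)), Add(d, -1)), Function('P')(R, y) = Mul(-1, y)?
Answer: -25235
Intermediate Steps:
Function('z')(d) = Mul(Add(1, d), Add(-1, d)) (Function('z')(d) = Mul(Add(d, Mul(-1, -1)), Add(d, -1)) = Mul(Add(d, 1), Add(-1, d)) = Mul(Add(1, d), Add(-1, d)))
Function('G')(h) = 15 (Function('G')(h) = Add(7, Add(-1, Pow(3, 2))) = Add(7, Add(-1, 9)) = Add(7, 8) = 15)
Function('O')(D) = 0 (Function('O')(D) = Mul(Mul(0, Add(-2, 4)), Add(15, 6)) = Mul(Mul(0, 2), 21) = Mul(0, 21) = 0)
Add(Function('O')(57), -25235) = Add(0, -25235) = -25235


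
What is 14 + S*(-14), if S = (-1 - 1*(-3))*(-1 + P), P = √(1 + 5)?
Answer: 42 - 28*√6 ≈ -26.586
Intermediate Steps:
P = √6 ≈ 2.4495
S = -2 + 2*√6 (S = (-1 - 1*(-3))*(-1 + √6) = (-1 + 3)*(-1 + √6) = 2*(-1 + √6) = -2 + 2*√6 ≈ 2.8990)
14 + S*(-14) = 14 + (-2 + 2*√6)*(-14) = 14 + (28 - 28*√6) = 42 - 28*√6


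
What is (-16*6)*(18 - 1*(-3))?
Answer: -2016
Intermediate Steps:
(-16*6)*(18 - 1*(-3)) = -96*(18 + 3) = -96*21 = -2016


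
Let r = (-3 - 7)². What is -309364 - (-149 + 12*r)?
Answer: -310415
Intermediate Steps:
r = 100 (r = (-10)² = 100)
-309364 - (-149 + 12*r) = -309364 - (-149 + 12*100) = -309364 - (-149 + 1200) = -309364 - 1*1051 = -309364 - 1051 = -310415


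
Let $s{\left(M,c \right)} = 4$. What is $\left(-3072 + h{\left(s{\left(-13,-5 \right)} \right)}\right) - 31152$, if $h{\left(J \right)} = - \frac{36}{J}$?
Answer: $-34233$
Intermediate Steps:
$\left(-3072 + h{\left(s{\left(-13,-5 \right)} \right)}\right) - 31152 = \left(-3072 - \frac{36}{4}\right) - 31152 = \left(-3072 - 9\right) - 31152 = -3081 - 31152 = -34233$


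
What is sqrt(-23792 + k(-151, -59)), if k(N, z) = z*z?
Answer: I*sqrt(20311) ≈ 142.52*I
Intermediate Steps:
k(N, z) = z**2
sqrt(-23792 + k(-151, -59)) = sqrt(-23792 + (-59)**2) = sqrt(-23792 + 3481) = sqrt(-20311) = I*sqrt(20311)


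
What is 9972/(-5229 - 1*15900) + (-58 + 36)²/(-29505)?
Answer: -101483432/207803715 ≈ -0.48836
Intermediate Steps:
9972/(-5229 - 1*15900) + (-58 + 36)²/(-29505) = 9972/(-5229 - 15900) + (-22)²*(-1/29505) = 9972/(-21129) + 484*(-1/29505) = 9972*(-1/21129) - 484/29505 = -3324/7043 - 484/29505 = -101483432/207803715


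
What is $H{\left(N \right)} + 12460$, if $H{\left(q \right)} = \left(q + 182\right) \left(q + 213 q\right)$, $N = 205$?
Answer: $16990150$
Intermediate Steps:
$H{\left(q \right)} = 214 q \left(182 + q\right)$ ($H{\left(q \right)} = \left(182 + q\right) 214 q = 214 q \left(182 + q\right)$)
$H{\left(N \right)} + 12460 = 214 \cdot 205 \left(182 + 205\right) + 12460 = 214 \cdot 205 \cdot 387 + 12460 = 16977690 + 12460 = 16990150$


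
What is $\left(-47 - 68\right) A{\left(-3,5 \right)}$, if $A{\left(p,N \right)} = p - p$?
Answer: $0$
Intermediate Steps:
$A{\left(p,N \right)} = 0$
$\left(-47 - 68\right) A{\left(-3,5 \right)} = \left(-47 - 68\right) 0 = \left(-115\right) 0 = 0$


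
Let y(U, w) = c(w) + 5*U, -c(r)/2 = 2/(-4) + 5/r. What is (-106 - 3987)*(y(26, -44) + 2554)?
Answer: -241793975/22 ≈ -1.0991e+7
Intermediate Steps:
c(r) = 1 - 10/r (c(r) = -2*(2/(-4) + 5/r) = -2*(2*(-¼) + 5/r) = -2*(-½ + 5/r) = 1 - 10/r)
y(U, w) = 5*U + (-10 + w)/w (y(U, w) = (-10 + w)/w + 5*U = 5*U + (-10 + w)/w)
(-106 - 3987)*(y(26, -44) + 2554) = (-106 - 3987)*((1 - 10/(-44) + 5*26) + 2554) = -4093*((1 - 10*(-1/44) + 130) + 2554) = -4093*((1 + 5/22 + 130) + 2554) = -4093*(2887/22 + 2554) = -4093*59075/22 = -241793975/22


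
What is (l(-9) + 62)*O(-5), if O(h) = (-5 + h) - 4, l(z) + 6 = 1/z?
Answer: -7042/9 ≈ -782.44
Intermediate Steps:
l(z) = -6 + 1/z
O(h) = -9 + h
(l(-9) + 62)*O(-5) = ((-6 + 1/(-9)) + 62)*(-9 - 5) = ((-6 - 1/9) + 62)*(-14) = (-55/9 + 62)*(-14) = (503/9)*(-14) = -7042/9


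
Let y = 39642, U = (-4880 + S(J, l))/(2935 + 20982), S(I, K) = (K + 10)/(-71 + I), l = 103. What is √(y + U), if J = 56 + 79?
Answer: 3*√161251660039157/191336 ≈ 199.10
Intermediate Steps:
J = 135
S(I, K) = (10 + K)/(-71 + I)
U = -312207/1530688 (U = (-4880 + (10 + 103)/(-71 + 135))/(2935 + 20982) = (-4880 + 113/64)/23917 = (-4880 + (1/64)*113)*(1/23917) = (-4880 + 113/64)*(1/23917) = -312207/64*1/23917 = -312207/1530688 ≈ -0.20397)
√(y + U) = √(39642 - 312207/1530688) = √(60679221489/1530688) = 3*√161251660039157/191336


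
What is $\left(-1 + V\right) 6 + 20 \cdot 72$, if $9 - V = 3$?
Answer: $1470$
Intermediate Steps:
$V = 6$ ($V = 9 - 3 = 6$)
$\left(-1 + V\right) 6 + 20 \cdot 72 = \left(-1 + 6\right) 6 + 20 \cdot 72 = 5 \cdot 6 + 1440 = 30 + 1440 = 1470$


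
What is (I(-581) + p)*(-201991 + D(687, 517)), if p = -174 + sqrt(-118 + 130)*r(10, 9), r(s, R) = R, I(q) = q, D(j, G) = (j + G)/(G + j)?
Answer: 152502450 - 3635820*sqrt(3) ≈ 1.4620e+8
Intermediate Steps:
D(j, G) = 1 (D(j, G) = (G + j)/(G + j) = 1)
p = -174 + 18*sqrt(3) (p = -174 + sqrt(-118 + 130)*9 = -174 + sqrt(12)*9 = -174 + (2*sqrt(3))*9 = -174 + 18*sqrt(3) ≈ -142.82)
(I(-581) + p)*(-201991 + D(687, 517)) = (-581 + (-174 + 18*sqrt(3)))*(-201991 + 1) = (-755 + 18*sqrt(3))*(-201990) = 152502450 - 3635820*sqrt(3)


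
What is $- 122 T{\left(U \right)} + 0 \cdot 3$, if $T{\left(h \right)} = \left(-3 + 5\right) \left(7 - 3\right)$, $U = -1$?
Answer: $-976$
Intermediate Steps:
$T{\left(h \right)} = 8$ ($T{\left(h \right)} = 2 \cdot 4 = 8$)
$- 122 T{\left(U \right)} + 0 \cdot 3 = \left(-122\right) 8 + 0 \cdot 3 = -976 + 0 = -976$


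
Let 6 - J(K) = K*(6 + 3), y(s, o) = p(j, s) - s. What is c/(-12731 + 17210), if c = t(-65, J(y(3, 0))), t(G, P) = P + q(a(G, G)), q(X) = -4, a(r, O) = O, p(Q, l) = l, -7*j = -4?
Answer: 2/4479 ≈ 0.00044653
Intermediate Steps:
j = 4/7 (j = -1/7*(-4) = 4/7 ≈ 0.57143)
y(s, o) = 0 (y(s, o) = s - s = 0)
J(K) = 6 - 9*K (J(K) = 6 - K*(6 + 3) = 6 - K*9 = 6 - 9*K)
t(G, P) = -4 + P (t(G, P) = P - 4 = -4 + P)
c = 2 (c = -4 + (6 - 9*0) = -4 + (6 + 0) = -4 + 6 = 2)
c/(-12731 + 17210) = 2/(-12731 + 17210) = 2/4479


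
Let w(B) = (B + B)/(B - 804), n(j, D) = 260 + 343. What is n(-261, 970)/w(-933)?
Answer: 349137/622 ≈ 561.31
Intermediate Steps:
n(j, D) = 603
w(B) = 2*B/(-804 + B) (w(B) = (2*B)/(-804 + B) = 2*B/(-804 + B))
n(-261, 970)/w(-933) = 603/((2*(-933)/(-804 - 933))) = 603/((2*(-933)/(-1737))) = 603/((2*(-933)*(-1/1737))) = 603/(622/579) = 603*(579/622) = 349137/622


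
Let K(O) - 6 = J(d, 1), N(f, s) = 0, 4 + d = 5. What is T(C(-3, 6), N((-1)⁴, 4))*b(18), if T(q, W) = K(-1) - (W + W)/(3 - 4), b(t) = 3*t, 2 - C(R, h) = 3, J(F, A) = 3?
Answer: 486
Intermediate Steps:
d = 1 (d = -4 + 5 = 1)
C(R, h) = -1 (C(R, h) = 2 - 1*3 = 2 - 3 = -1)
K(O) = 9 (K(O) = 6 + 3 = 9)
T(q, W) = 9 + 2*W (T(q, W) = 9 - (W + W)/(3 - 4) = 9 - 2*W/(-1) = 9 - 2*W*(-1) = 9 - (-2)*W = 9 + 2*W)
T(C(-3, 6), N((-1)⁴, 4))*b(18) = (9 + 2*0)*(3*18) = (9 + 0)*54 = 9*54 = 486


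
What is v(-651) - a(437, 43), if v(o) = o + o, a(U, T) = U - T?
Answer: -1696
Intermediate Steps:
v(o) = 2*o
v(-651) - a(437, 43) = 2*(-651) - (437 - 1*43) = -1302 - (437 - 43) = -1302 - 1*394 = -1302 - 394 = -1696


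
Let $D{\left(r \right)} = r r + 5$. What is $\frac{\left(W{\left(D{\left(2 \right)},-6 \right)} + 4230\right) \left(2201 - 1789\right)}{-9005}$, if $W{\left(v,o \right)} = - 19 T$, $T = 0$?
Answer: $- \frac{348552}{1801} \approx -193.53$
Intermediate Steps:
$D{\left(r \right)} = 5 + r^{2}$ ($D{\left(r \right)} = r^{2} + 5 = 5 + r^{2}$)
$W{\left(v,o \right)} = 0$ ($W{\left(v,o \right)} = \left(-19\right) 0 = 0$)
$\frac{\left(W{\left(D{\left(2 \right)},-6 \right)} + 4230\right) \left(2201 - 1789\right)}{-9005} = \frac{\left(0 + 4230\right) \left(2201 - 1789\right)}{-9005} = 4230 \cdot 412 \left(- \frac{1}{9005}\right) = 1742760 \left(- \frac{1}{9005}\right) = - \frac{348552}{1801}$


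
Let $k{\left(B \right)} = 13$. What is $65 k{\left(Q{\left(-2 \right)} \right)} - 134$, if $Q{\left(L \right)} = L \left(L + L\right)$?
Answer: $711$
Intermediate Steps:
$Q{\left(L \right)} = 2 L^{2}$ ($Q{\left(L \right)} = L 2 L = 2 L^{2}$)
$65 k{\left(Q{\left(-2 \right)} \right)} - 134 = 65 \cdot 13 - 134 = 845 - 134 = 711$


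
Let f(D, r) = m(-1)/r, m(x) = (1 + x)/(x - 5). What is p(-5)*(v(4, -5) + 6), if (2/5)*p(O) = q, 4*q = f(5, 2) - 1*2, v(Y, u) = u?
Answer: -5/4 ≈ -1.2500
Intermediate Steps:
m(x) = (1 + x)/(-5 + x)
f(D, r) = 0 (f(D, r) = ((1 - 1)/(-5 - 1))/r = (0/(-6))/r = (-⅙*0)/r = 0/r = 0)
q = -½ (q = (0 - 1*2)/4 = (0 - 2)/4 = (¼)*(-2) = -½ ≈ -0.50000)
p(O) = -5/4 (p(O) = (5/2)*(-½) = -5/4)
p(-5)*(v(4, -5) + 6) = -5*(-5 + 6)/4 = -5/4*1 = -5/4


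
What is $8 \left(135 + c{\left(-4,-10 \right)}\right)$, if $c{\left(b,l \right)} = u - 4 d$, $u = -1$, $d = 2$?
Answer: $1008$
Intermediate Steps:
$c{\left(b,l \right)} = -9$ ($c{\left(b,l \right)} = -1 - 8 = -9$)
$8 \left(135 + c{\left(-4,-10 \right)}\right) = 8 \left(135 - 9\right) = 8 \cdot 126 = 1008$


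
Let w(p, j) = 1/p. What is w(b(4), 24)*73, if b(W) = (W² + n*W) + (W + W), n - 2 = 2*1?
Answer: 73/40 ≈ 1.8250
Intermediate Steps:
n = 4 (n = 2 + 2*1 = 2 + 2 = 4)
b(W) = W² + 6*W (b(W) = (W² + 4*W) + (W + W) = (W² + 4*W) + 2*W = W² + 6*W)
w(b(4), 24)*73 = 73/(4*(6 + 4)) = 73/(4*10) = 73/40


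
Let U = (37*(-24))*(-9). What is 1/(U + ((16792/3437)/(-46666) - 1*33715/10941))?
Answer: 125345599323/1001375760667823 ≈ 0.00012517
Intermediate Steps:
U = 7992 (U = -888*(-9) = 7992)
1/(U + ((16792/3437)/(-46666) - 1*33715/10941)) = 1/(7992 + ((16792/3437)/(-46666) - 1*33715/10941)) = 1/(7992 + ((16792*(1/3437))*(-1/46666) - 33715*1/10941)) = 1/(7992 + ((16792/3437)*(-1/46666) - 33715/10941)) = 1/(7992 + (-8396/80195521 - 33715/10941)) = 1/(7992 - 386269121593/125345599323) = 1/(1001375760667823/125345599323) = 125345599323/1001375760667823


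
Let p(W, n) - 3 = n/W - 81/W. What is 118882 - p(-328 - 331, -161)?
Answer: 78341019/659 ≈ 1.1888e+5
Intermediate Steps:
p(W, n) = 3 - 81/W + n/W (p(W, n) = 3 + (n/W - 81/W) = 3 + (-81/W + n/W) = 3 - 81/W + n/W)
118882 - p(-328 - 331, -161) = 118882 - (-81 - 161 + 3*(-328 - 331))/(-328 - 331) = 118882 - (-81 - 161 + 3*(-659))/(-659) = 118882 - (-1)*(-81 - 161 - 1977)/659 = 118882 - (-1)*(-2219)/659 = 118882 - 1*2219/659 = 118882 - 2219/659 = 78341019/659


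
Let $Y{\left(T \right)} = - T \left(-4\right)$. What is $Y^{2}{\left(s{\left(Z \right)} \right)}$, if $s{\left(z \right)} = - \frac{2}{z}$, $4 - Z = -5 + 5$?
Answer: $4$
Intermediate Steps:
$Z = 4$ ($Z = 4 - \left(-5 + 5\right) = 4 - 0 = 4 + 0 = 4$)
$Y{\left(T \right)} = 4 T$
$Y^{2}{\left(s{\left(Z \right)} \right)} = \left(4 \left(- \frac{2}{4}\right)\right)^{2} = \left(4 \left(\left(-2\right) \frac{1}{4}\right)\right)^{2} = \left(4 \left(- \frac{1}{2}\right)\right)^{2} = \left(-2\right)^{2} = 4$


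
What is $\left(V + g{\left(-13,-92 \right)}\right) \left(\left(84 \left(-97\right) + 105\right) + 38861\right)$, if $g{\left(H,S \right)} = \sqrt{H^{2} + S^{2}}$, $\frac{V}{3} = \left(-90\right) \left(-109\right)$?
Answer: $906973740 + 30818 \sqrt{8633} \approx 9.0984 \cdot 10^{8}$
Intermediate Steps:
$V = 29430$ ($V = 3 \left(\left(-90\right) \left(-109\right)\right) = 3 \cdot 9810 = 29430$)
$\left(V + g{\left(-13,-92 \right)}\right) \left(\left(84 \left(-97\right) + 105\right) + 38861\right) = \left(29430 + \sqrt{\left(-13\right)^{2} + \left(-92\right)^{2}}\right) \left(\left(84 \left(-97\right) + 105\right) + 38861\right) = \left(29430 + \sqrt{169 + 8464}\right) \left(\left(-8148 + 105\right) + 38861\right) = \left(29430 + \sqrt{8633}\right) \left(-8043 + 38861\right) = \left(29430 + \sqrt{8633}\right) 30818 = 906973740 + 30818 \sqrt{8633}$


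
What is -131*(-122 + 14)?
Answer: 14148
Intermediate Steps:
-131*(-122 + 14) = -131*(-108) = 14148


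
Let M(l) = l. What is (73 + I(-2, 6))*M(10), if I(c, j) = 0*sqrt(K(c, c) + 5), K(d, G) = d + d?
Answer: 730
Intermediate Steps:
K(d, G) = 2*d
I(c, j) = 0 (I(c, j) = 0*sqrt(2*c + 5) = 0*sqrt(5 + 2*c) = 0)
(73 + I(-2, 6))*M(10) = (73 + 0)*10 = 73*10 = 730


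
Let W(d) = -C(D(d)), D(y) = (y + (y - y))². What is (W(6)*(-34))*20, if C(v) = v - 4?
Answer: 21760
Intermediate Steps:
D(y) = y² (D(y) = (y + 0)² = y²)
C(v) = -4 + v
W(d) = 4 - d² (W(d) = -(-4 + d²) = 4 - d²)
(W(6)*(-34))*20 = ((4 - 1*6²)*(-34))*20 = ((4 - 1*36)*(-34))*20 = ((4 - 36)*(-34))*20 = -32*(-34)*20 = 1088*20 = 21760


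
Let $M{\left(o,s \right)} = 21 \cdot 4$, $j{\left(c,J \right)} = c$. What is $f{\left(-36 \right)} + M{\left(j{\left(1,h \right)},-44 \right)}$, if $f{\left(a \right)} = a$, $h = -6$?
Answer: $48$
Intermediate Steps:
$M{\left(o,s \right)} = 84$
$f{\left(-36 \right)} + M{\left(j{\left(1,h \right)},-44 \right)} = -36 + 84 = 48$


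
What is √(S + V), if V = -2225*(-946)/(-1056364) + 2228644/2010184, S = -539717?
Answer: 3*I*√2182417227051611493209466/6032630713 ≈ 734.66*I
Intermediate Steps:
V = -5332035517/6032630713 (V = 2104850*(-1/1056364) + 2228644*(1/2010184) = -1052425/528182 + 50651/45686 = -5332035517/6032630713 ≈ -0.88387)
√(S + V) = √(-539717 - 5332035517/6032630713) = √(-3255918682563738/6032630713) = 3*I*√2182417227051611493209466/6032630713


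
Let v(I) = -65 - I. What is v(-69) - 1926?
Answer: -1922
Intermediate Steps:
v(-69) - 1926 = (-65 - 1*(-69)) - 1926 = (-65 + 69) - 1926 = 4 - 1926 = -1922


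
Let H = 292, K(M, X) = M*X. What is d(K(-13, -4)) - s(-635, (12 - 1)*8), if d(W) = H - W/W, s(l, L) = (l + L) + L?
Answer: 750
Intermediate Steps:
s(l, L) = l + 2*L (s(l, L) = (L + l) + L = l + 2*L)
d(W) = 291 (d(W) = 292 - W/W = 292 - 1*1 = 292 - 1 = 291)
d(K(-13, -4)) - s(-635, (12 - 1)*8) = 291 - (-635 + 2*((12 - 1)*8)) = 291 - (-635 + 2*(11*8)) = 291 - (-635 + 2*88) = 291 - (-635 + 176) = 291 - 1*(-459) = 291 + 459 = 750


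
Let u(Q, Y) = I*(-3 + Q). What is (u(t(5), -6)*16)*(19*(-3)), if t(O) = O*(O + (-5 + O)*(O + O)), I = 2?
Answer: -40128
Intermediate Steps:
t(O) = O*(O + 2*O*(-5 + O)) (t(O) = O*(O + (-5 + O)*(2*O)) = O*(O + 2*O*(-5 + O)))
u(Q, Y) = -6 + 2*Q (u(Q, Y) = 2*(-3 + Q) = -6 + 2*Q)
(u(t(5), -6)*16)*(19*(-3)) = ((-6 + 2*(5²*(-9 + 2*5)))*16)*(19*(-3)) = ((-6 + 2*(25*(-9 + 10)))*16)*(-57) = ((-6 + 2*(25*1))*16)*(-57) = ((-6 + 2*25)*16)*(-57) = ((-6 + 50)*16)*(-57) = (44*16)*(-57) = 704*(-57) = -40128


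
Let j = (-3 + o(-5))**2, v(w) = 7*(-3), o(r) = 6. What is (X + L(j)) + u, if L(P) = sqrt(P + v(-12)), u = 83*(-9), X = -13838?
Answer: -14585 + 2*I*sqrt(3) ≈ -14585.0 + 3.4641*I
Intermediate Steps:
u = -747
v(w) = -21
j = 9 (j = (-3 + 6)**2 = 3**2 = 9)
L(P) = sqrt(-21 + P) (L(P) = sqrt(P - 21) = sqrt(-21 + P))
(X + L(j)) + u = (-13838 + sqrt(-21 + 9)) - 747 = (-13838 + sqrt(-12)) - 747 = (-13838 + 2*I*sqrt(3)) - 747 = -14585 + 2*I*sqrt(3)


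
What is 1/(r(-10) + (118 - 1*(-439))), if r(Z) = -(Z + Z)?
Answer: 1/577 ≈ 0.0017331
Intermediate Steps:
r(Z) = -2*Z
1/(r(-10) + (118 - 1*(-439))) = 1/(-2*(-10) + (118 - 1*(-439))) = 1/(20 + (118 + 439)) = 1/(20 + 557) = 1/577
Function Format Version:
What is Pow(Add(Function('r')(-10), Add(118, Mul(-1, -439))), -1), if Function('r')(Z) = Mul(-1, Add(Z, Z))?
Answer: Rational(1, 577) ≈ 0.0017331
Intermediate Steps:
Function('r')(Z) = Mul(-2, Z) (Function('r')(Z) = Mul(-1, Mul(2, Z)) = Mul(-2, Z))
Pow(Add(Function('r')(-10), Add(118, Mul(-1, -439))), -1) = Pow(Add(Mul(-2, -10), Add(118, Mul(-1, -439))), -1) = Pow(Add(20, Add(118, 439)), -1) = Pow(Add(20, 557), -1) = Pow(577, -1) = Rational(1, 577)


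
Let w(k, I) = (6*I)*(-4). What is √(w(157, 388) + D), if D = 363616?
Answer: 32*√346 ≈ 595.23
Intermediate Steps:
w(k, I) = -24*I
√(w(157, 388) + D) = √(-24*388 + 363616) = √(-9312 + 363616) = √354304 = 32*√346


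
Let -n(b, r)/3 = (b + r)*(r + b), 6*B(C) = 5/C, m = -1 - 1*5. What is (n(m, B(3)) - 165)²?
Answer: 808208041/11664 ≈ 69291.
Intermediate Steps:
m = -6 (m = -1 - 5 = -6)
B(C) = 5/(6*C) (B(C) = (5/C)/6 = 5/(6*C))
n(b, r) = -3*(b + r)² (n(b, r) = -3*(b + r)*(r + b) = -3*(b + r)*(b + r) = -3*(b + r)²)
(n(m, B(3)) - 165)² = (-3*(-6 + (⅚)/3)² - 165)² = (-3*(-6 + (⅚)*(⅓))² - 165)² = (-3*(-6 + 5/18)² - 165)² = (-3*(-103/18)² - 165)² = (-3*10609/324 - 165)² = (-10609/108 - 165)² = (-28429/108)² = 808208041/11664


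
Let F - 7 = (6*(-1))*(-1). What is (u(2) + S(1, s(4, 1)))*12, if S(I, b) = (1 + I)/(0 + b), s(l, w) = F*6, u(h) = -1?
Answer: -152/13 ≈ -11.692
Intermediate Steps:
F = 13 (F = 7 + (6*(-1))*(-1) = 7 - 6*(-1) = 7 + 6 = 13)
s(l, w) = 78 (s(l, w) = 13*6 = 78)
S(I, b) = (1 + I)/b
(u(2) + S(1, s(4, 1)))*12 = (-1 + (1 + 1)/78)*12 = (-1 + (1/78)*2)*12 = (-1 + 1/39)*12 = -38/39*12 = -152/13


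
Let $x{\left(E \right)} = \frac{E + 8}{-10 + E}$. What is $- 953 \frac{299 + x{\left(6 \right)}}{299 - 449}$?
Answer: $\frac{187741}{100} \approx 1877.4$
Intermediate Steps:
$x{\left(E \right)} = \frac{8 + E}{-10 + E}$
$- 953 \frac{299 + x{\left(6 \right)}}{299 - 449} = - 953 \frac{299 + \frac{8 + 6}{-10 + 6}}{299 - 449} = - 953 \frac{299 + \frac{1}{-4} \cdot 14}{-150} = - 953 \left(299 - \frac{7}{2}\right) \left(- \frac{1}{150}\right) = - 953 \cdot \frac{591}{2} \left(- \frac{1}{150}\right) = \left(-953\right) \left(- \frac{197}{100}\right) = \frac{187741}{100}$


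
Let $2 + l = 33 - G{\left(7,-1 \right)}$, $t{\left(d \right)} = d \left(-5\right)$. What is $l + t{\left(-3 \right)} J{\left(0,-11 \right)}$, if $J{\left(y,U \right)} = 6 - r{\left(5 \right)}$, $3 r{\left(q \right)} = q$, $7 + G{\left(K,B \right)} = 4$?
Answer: $99$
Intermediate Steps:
$G{\left(K,B \right)} = -3$ ($G{\left(K,B \right)} = -7 + 4 = -3$)
$r{\left(q \right)} = \frac{q}{3}$
$J{\left(y,U \right)} = \frac{13}{3}$ ($J{\left(y,U \right)} = 6 - \frac{1}{3} \cdot 5 = 6 - \frac{5}{3} = \frac{13}{3}$)
$t{\left(d \right)} = - 5 d$
$l = 34$ ($l = -2 + \left(33 - -3\right) = -2 + \left(33 + 3\right) = -2 + 36 = 34$)
$l + t{\left(-3 \right)} J{\left(0,-11 \right)} = 34 + \left(-5\right) \left(-3\right) \frac{13}{3} = 34 + 15 \cdot \frac{13}{3} = 34 + 65 = 99$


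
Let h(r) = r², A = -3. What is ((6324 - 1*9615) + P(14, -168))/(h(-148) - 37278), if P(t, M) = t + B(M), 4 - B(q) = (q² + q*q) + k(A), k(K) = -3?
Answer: 29859/7687 ≈ 3.8843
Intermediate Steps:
B(q) = 7 - 2*q² (B(q) = 4 - ((q² + q*q) - 3) = 4 - ((q² + q²) - 3) = 4 - (2*q² - 3) = 4 - (-3 + 2*q²) = 4 + (3 - 2*q²) = 7 - 2*q²)
P(t, M) = 7 + t - 2*M² (P(t, M) = t + (7 - 2*M²) = 7 + t - 2*M²)
((6324 - 1*9615) + P(14, -168))/(h(-148) - 37278) = ((6324 - 1*9615) + (7 + 14 - 2*(-168)²))/((-148)² - 37278) = ((6324 - 9615) + (7 + 14 - 2*28224))/(21904 - 37278) = (-3291 + (7 + 14 - 56448))/(-15374) = (-3291 - 56427)*(-1/15374) = -59718*(-1/15374) = 29859/7687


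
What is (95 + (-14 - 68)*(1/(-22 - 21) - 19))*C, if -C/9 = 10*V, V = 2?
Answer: -12808980/43 ≈ -2.9788e+5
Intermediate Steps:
C = -180 (C = -90*2 = -9*20 = -180)
(95 + (-14 - 68)*(1/(-22 - 21) - 19))*C = (95 + (-14 - 68)*(1/(-22 - 21) - 19))*(-180) = (95 - 82*(1/(-43) - 19))*(-180) = (95 - 82*(-1/43 - 19))*(-180) = (95 - 82*(-818/43))*(-180) = (95 + 67076/43)*(-180) = (71161/43)*(-180) = -12808980/43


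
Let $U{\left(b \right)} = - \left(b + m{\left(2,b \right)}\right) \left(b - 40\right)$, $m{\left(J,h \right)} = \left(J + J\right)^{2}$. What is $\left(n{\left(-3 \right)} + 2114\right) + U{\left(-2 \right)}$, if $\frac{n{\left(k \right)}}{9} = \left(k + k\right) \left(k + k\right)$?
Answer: $3026$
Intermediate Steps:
$m{\left(J,h \right)} = 4 J^{2}$ ($m{\left(J,h \right)} = \left(2 J\right)^{2} = 4 J^{2}$)
$n{\left(k \right)} = 36 k^{2}$ ($n{\left(k \right)} = 9 \left(k + k\right) \left(k + k\right) = 9 \cdot 2 k 2 k = 9 \cdot 4 k^{2} = 36 k^{2}$)
$U{\left(b \right)} = - \left(-40 + b\right) \left(16 + b\right)$ ($U{\left(b \right)} = - \left(b + 4 \cdot 2^{2}\right) \left(b - 40\right) = - \left(b + 4 \cdot 4\right) \left(-40 + b\right) = - \left(b + 16\right) \left(-40 + b\right) = - \left(16 + b\right) \left(-40 + b\right) = - \left(-40 + b\right) \left(16 + b\right)$)
$\left(n{\left(-3 \right)} + 2114\right) + U{\left(-2 \right)} = \left(36 \left(-3\right)^{2} + 2114\right) + \left(640 - \left(-2\right)^{2} + 24 \left(-2\right)\right) = \left(36 \cdot 9 + 2114\right) - -588 = \left(324 + 2114\right) - -588 = 2438 + 588 = 3026$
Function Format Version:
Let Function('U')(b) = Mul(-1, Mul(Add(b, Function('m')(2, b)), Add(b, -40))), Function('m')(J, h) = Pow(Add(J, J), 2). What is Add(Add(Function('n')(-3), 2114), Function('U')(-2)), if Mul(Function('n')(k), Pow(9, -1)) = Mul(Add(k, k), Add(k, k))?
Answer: 3026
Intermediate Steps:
Function('m')(J, h) = Mul(4, Pow(J, 2)) (Function('m')(J, h) = Pow(Mul(2, J), 2) = Mul(4, Pow(J, 2)))
Function('n')(k) = Mul(36, Pow(k, 2)) (Function('n')(k) = Mul(9, Mul(Add(k, k), Add(k, k))) = Mul(9, Mul(Mul(2, k), Mul(2, k))) = Mul(9, Mul(4, Pow(k, 2))) = Mul(36, Pow(k, 2)))
Function('U')(b) = Mul(-1, Add(-40, b), Add(16, b)) (Function('U')(b) = Mul(-1, Mul(Add(b, Mul(4, Pow(2, 2))), Add(b, -40))) = Mul(-1, Mul(Add(b, Mul(4, 4)), Add(-40, b))) = Mul(-1, Mul(Add(b, 16), Add(-40, b))) = Mul(-1, Mul(Add(16, b), Add(-40, b))) = Mul(-1, Mul(Add(-40, b), Add(16, b))) = Mul(-1, Add(-40, b), Add(16, b)))
Add(Add(Function('n')(-3), 2114), Function('U')(-2)) = Add(Add(Mul(36, Pow(-3, 2)), 2114), Add(640, Mul(-1, Pow(-2, 2)), Mul(24, -2))) = Add(Add(Mul(36, 9), 2114), Add(640, Mul(-1, 4), -48)) = Add(Add(324, 2114), Add(640, -4, -48)) = Add(2438, 588) = 3026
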